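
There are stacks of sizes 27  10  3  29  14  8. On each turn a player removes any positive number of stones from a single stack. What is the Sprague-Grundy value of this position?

9

Bitwise XOR of the heap sizes:
  11011  (27)
  01010  (10)
  00011  (3)
  11101  (29)
  01110  (14)
  01000  (8)
  -----
  01001  (9)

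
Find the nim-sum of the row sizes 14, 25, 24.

15

Compute the nim-sum pairwise:
14 ⊕ 25 = 23
23 ⊕ 24 = 15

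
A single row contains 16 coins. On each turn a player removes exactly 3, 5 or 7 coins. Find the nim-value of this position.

2

Grundy values for subtraction set {3, 5, 7}:
k:     0  1  2  3  4  5  6  7  8  9 10 11 12 13 14 15 16
g(k):  0  0  0  1  1  1  2  2  2  3  0  0  0  1  1  1  2
So g(16) = 2.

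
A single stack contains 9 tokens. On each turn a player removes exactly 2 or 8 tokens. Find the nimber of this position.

2

Compute g(0), g(1), … for moves {2, 8}:
g(0) = mex{} = 0
g(1) = mex{} = 0
g(2) = mex{0} = 1
g(3) = mex{0} = 1
g(4) = mex{1} = 0
g(5) = mex{1} = 0
g(6) = mex{0} = 1
g(7) = mex{0} = 1
g(8) = mex{0,1} = 2
g(9) = mex{0,1} = 2
So g(9) = 2.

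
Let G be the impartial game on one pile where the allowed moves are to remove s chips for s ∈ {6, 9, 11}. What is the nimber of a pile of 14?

2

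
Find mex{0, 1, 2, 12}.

3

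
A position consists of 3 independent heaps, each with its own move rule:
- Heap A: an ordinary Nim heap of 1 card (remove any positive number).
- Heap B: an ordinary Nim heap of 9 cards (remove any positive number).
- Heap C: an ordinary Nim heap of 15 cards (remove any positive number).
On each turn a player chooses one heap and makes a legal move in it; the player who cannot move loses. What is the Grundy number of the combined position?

7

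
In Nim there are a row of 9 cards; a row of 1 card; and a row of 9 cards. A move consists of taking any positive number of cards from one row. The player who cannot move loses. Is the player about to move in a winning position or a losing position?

Nim-sum: 9 XOR 1 XOR 9 = 1.
The nim-sum is 1 ≠ 0, so this is an N-position: the player to move can win.

Winning position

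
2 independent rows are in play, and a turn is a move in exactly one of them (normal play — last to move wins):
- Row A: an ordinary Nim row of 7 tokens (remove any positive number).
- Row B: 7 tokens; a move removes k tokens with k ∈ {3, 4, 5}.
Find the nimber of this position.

Row A is a plain Nim row of size 7, so its Grundy value is 7.
Grundy values for row B (subtraction set {3, 4, 5}):
g(0) = mex{} = 0
g(1) = mex{} = 0
g(2) = mex{} = 0
g(3) = mex{0} = 1
g(4) = mex{0} = 1
g(5) = mex{0} = 1
g(6) = mex{0,1} = 2
g(7) = mex{0,1} = 2
So g(7) = 2.
The value of a disjunctive sum is the nim-sum of the parts.
Combined value = 7 ⊕ 2 = 5.

5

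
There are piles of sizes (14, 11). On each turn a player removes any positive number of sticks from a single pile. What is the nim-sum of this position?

Bitwise XOR of the heap sizes:
  1110  (14)
  1011  (11)
  ----
  0101  (5)

5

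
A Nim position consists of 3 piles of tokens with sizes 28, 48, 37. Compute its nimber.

Nim-sum: 28 ^ 48 ^ 37 = 9.

9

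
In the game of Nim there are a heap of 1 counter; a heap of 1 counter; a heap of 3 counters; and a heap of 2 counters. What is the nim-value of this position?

Nim-sum: 1 ^ 1 ^ 3 ^ 2 = 1.

1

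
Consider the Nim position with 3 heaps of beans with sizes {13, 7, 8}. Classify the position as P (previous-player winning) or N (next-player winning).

Compute the nim-sum pairwise:
13 XOR 7 = 10
10 XOR 8 = 2
The nim-sum is 2 ≠ 0, so this is an N-position: the player to move can win.

N-position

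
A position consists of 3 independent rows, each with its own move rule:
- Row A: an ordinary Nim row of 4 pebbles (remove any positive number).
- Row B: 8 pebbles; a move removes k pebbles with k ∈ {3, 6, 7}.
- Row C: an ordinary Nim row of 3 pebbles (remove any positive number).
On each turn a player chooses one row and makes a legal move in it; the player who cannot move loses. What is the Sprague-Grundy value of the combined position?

5

Row A is a plain Nim row of size 4, so its Grundy value is 4.
Grundy values for row B (subtraction set {3, 6, 7}):
g(0) = mex{} = 0
g(1) = mex{} = 0
g(2) = mex{} = 0
g(3) = mex{0} = 1
g(4) = mex{0} = 1
g(5) = mex{0} = 1
g(6) = mex{0,1} = 2
g(7) = mex{0,1} = 2
g(8) = mex{0,1} = 2
So g(8) = 2.
Row C is a plain Nim row of size 3, so its Grundy value is 3.
The value of a disjunctive sum is the nim-sum of the parts.
Combined value = 4 XOR 2 XOR 3 = 5.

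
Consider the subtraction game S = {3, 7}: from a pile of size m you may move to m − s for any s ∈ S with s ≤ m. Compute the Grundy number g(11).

0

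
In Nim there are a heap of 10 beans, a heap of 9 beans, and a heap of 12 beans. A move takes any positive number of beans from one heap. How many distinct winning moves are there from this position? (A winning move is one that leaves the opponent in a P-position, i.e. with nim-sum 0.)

Nim-sum: 10 ⊕ 9 ⊕ 12 = 15.
The overall nim-sum is X = 15. A heap of size p has a winning move iff p XOR X < p (reduce it to p XOR X).
  10: 10 XOR 15 = 5 < 10 — winning move (to 5).
  9: 9 XOR 15 = 6 < 9 — winning move (to 6).
  12: 12 XOR 15 = 3 < 12 — winning move (to 3).
That gives 3 winning moves.

3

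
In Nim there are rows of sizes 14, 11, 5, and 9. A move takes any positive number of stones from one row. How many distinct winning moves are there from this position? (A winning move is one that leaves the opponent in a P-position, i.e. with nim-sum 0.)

3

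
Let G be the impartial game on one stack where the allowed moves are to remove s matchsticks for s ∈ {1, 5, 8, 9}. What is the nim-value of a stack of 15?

Grundy values for subtraction set {1, 5, 8, 9}:
k:     0  1  2  3  4  5  6  7  8  9 10 11 12 13 14 15
g(k):  0  1  0  1  0  1  0  1  2  3  2  3  2  3  2  3
So g(15) = 3.

3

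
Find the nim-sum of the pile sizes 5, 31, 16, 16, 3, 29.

4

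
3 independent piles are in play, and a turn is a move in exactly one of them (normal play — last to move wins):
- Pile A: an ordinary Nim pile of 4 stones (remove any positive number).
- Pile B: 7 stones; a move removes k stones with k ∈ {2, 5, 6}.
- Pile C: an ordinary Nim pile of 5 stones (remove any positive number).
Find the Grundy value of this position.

Pile A is a plain Nim pile of size 4, so its Grundy value is 4.
Grundy values for pile B (subtraction set {2, 5, 6}):
g(0) = mex{} = 0
g(1) = mex{} = 0
g(2) = mex{0} = 1
g(3) = mex{0} = 1
g(4) = mex{1} = 0
g(5) = mex{0,1} = 2
g(6) = mex{0} = 1
g(7) = mex{0,1,2} = 3
So g(7) = 3.
Pile C is a plain Nim pile of size 5, so its Grundy value is 5.
The value of a disjunctive sum is the nim-sum of the parts.
Combined value = 4 XOR 3 XOR 5 = 2.

2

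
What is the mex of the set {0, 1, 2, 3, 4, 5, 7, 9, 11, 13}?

The values 0, 1, 2, 3, 4, 5 are all present; 6 is the first non-negative integer missing from the set.

6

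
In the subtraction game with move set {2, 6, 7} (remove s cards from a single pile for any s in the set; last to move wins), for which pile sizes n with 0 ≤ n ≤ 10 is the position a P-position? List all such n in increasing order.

0, 1, 4, 5, 9

Build the Grundy sequence with g(k) = mex{g(k−s) : s ∈ {2, 6, 7}, s ≤ k}:
k:     0  1  2  3  4  5  6  7  8  9 10
g(k):  0  0  1  1  0  0  1  1  2  0  3
The P-positions (g = 0) in 0..10 are 0, 1, 4, 5, 9.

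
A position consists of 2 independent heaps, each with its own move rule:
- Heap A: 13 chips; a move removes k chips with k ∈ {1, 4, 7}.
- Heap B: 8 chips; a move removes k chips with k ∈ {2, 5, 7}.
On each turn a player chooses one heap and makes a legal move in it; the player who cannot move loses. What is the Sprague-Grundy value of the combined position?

2

For heap A, compute g(0), g(1), … with moves {1, 4, 7}:
g(0) = mex{} = 0
g(1) = mex{0} = 1
g(2) = mex{1} = 0
g(3) = mex{0} = 1
g(4) = mex{0,1} = 2
g(5) = mex{1,2} = 0
g(6) = mex{0} = 1
g(7) = mex{0,1} = 2
g(8) = mex{1,2} = 0
g(9) = mex{0} = 1
g(10) = mex{1} = 0
g(11) = mex{0,2} = 1
g(12) = mex{0,1} = 2
g(13) = mex{1,2} = 0
So g(13) = 0.
Build the Grundy sequence for heap B with g(k) = mex{g(k−s) : s ∈ {2, 5, 7}, s ≤ k}:
g(0) = mex{} = 0
g(1) = mex{} = 0
g(2) = mex{0} = 1
g(3) = mex{0} = 1
g(4) = mex{1} = 0
g(5) = mex{0,1} = 2
g(6) = mex{0} = 1
g(7) = mex{0,1,2} = 3
g(8) = mex{0,1} = 2
So g(8) = 2.
The value of a disjunctive sum is the nim-sum of the parts.
Combined value = 0 ⊕ 2 = 2.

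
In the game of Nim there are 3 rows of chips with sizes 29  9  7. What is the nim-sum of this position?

In binary:
  11101  (29)
  01001  (9)
  00111  (7)
  -----
  10011  (19)

19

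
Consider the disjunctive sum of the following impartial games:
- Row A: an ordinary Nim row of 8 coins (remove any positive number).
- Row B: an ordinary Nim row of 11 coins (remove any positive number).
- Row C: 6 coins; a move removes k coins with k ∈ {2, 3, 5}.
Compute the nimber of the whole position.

Row A is a plain Nim row of size 8, so its Grundy value is 8.
Row B is a plain Nim row of size 11, so its Grundy value is 11.
For row C, compute g(0), g(1), … with moves {2, 3, 5}:
g(0) = mex{} = 0
g(1) = mex{} = 0
g(2) = mex{0} = 1
g(3) = mex{0} = 1
g(4) = mex{0,1} = 2
g(5) = mex{0,1} = 2
g(6) = mex{0,1,2} = 3
So g(6) = 3.
The value of a disjunctive sum is the nim-sum of the parts.
Combined value = 8 ⊕ 11 ⊕ 3 = 0.

0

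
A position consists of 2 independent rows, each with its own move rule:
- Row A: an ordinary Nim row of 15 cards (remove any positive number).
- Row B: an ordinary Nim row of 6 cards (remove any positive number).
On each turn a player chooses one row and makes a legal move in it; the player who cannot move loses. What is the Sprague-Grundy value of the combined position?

Row A is a plain Nim row of size 15, so its Grundy value is 15.
Row B is a plain Nim row of size 6, so its Grundy value is 6.
The value of a disjunctive sum is the nim-sum of the parts.
Combined value = 15 ⊕ 6 = 9.

9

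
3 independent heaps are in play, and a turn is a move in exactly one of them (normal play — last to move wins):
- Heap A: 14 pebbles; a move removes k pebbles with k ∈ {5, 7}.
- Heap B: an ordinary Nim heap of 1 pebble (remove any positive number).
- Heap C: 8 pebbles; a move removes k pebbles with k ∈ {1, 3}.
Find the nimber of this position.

For heap A, compute g(0), g(1), … with moves {5, 7}:
g(0) = mex{} = 0
g(1) = mex{} = 0
g(2) = mex{} = 0
g(3) = mex{} = 0
g(4) = mex{} = 0
g(5) = mex{0} = 1
g(6) = mex{0} = 1
g(7) = mex{0} = 1
g(8) = mex{0} = 1
g(9) = mex{0} = 1
g(10) = mex{0,1} = 2
g(11) = mex{0,1} = 2
g(12) = mex{1} = 0
g(13) = mex{1} = 0
g(14) = mex{1} = 0
So g(14) = 0.
Heap B is a plain Nim heap of size 1, so its Grundy value is 1.
Build the Grundy sequence for heap C with g(k) = mex{g(k−s) : s ∈ {1, 3}, s ≤ k}:
g(0) = mex{} = 0
g(1) = mex{0} = 1
g(2) = mex{1} = 0
g(3) = mex{0} = 1
g(4) = mex{1} = 0
g(5) = mex{0} = 1
g(6) = mex{1} = 0
g(7) = mex{0} = 1
g(8) = mex{1} = 0
So g(8) = 0.
By the Sprague-Grundy theorem, the Grundy value of a sum of independent games is the XOR of the component values.
Combined value = 0 ⊕ 1 ⊕ 0 = 1.

1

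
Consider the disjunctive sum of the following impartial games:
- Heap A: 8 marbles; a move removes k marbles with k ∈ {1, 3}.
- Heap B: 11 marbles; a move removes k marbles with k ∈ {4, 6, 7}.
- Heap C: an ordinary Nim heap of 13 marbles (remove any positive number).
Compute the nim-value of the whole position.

13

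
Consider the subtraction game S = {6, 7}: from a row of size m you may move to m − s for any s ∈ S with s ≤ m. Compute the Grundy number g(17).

0

Build the Grundy sequence with g(k) = mex{g(k−s) : s ∈ {6, 7}, s ≤ k}:
k:     0  1  2  3  4  5  6  7  8  9 10 11 12 13 14 15 16 17
g(k):  0  0  0  0  0  0  1  1  1  1  1  1  2  0  0  0  0  0
So g(17) = 0.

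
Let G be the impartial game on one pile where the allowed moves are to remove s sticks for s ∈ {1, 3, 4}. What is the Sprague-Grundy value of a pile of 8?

Compute g(0), g(1), … for moves {1, 3, 4}:
g(0) = mex{} = 0
g(1) = mex{0} = 1
g(2) = mex{1} = 0
g(3) = mex{0} = 1
g(4) = mex{0,1} = 2
g(5) = mex{0,1,2} = 3
g(6) = mex{0,1,3} = 2
g(7) = mex{1,2} = 0
g(8) = mex{0,2,3} = 1
So g(8) = 1.

1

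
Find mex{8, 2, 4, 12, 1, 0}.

The values 0, 1, 2 are all present; 3 is the first non-negative integer missing from the set.

3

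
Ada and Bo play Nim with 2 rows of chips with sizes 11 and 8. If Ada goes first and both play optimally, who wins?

Ada wins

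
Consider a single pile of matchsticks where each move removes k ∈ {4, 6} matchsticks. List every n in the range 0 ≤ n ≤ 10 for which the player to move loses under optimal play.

0, 1, 2, 3, 10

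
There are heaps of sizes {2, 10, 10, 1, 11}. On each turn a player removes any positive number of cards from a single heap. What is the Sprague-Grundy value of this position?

8

Compute the nim-sum pairwise:
2 ^ 10 = 8
8 ^ 10 = 2
2 ^ 1 = 3
3 ^ 11 = 8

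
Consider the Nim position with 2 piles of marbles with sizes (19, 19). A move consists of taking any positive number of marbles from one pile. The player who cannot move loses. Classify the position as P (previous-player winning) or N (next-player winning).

Compute the nim-sum pairwise:
19 ⊕ 19 = 0
The nim-sum is 0, so this is a P-position: the player to move is in a losing position under optimal play.

P-position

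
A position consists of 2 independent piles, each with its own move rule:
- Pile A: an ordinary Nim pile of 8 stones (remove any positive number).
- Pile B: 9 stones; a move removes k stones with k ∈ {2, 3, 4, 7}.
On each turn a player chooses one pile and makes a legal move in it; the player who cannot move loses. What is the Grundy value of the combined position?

12

Pile A is a plain Nim pile of size 8, so its Grundy value is 8.
For pile B, compute g(0), g(1), … with moves {2, 3, 4, 7}:
g(0) = mex{} = 0
g(1) = mex{} = 0
g(2) = mex{0} = 1
g(3) = mex{0} = 1
g(4) = mex{0,1} = 2
g(5) = mex{0,1} = 2
g(6) = mex{1,2} = 0
g(7) = mex{0,1,2} = 3
g(8) = mex{0,2} = 1
g(9) = mex{0,1,2,3} = 4
So g(9) = 4.
By the Sprague-Grundy theorem, the Grundy value of a sum of independent games is the XOR of the component values.
Combined value = 8 ⊕ 4 = 12.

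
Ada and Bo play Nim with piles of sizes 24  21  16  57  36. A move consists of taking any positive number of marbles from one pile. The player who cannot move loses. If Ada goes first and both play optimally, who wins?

Compute the nim-sum pairwise:
24 XOR 21 = 13
13 XOR 16 = 29
29 XOR 57 = 36
36 XOR 36 = 0
The nim-sum is 0, so this is a P-position: the player to move is in a losing position under optimal play; Ada is about to move from it and so loses — Bo wins.

Bo wins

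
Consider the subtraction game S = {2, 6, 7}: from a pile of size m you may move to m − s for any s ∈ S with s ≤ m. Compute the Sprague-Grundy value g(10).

3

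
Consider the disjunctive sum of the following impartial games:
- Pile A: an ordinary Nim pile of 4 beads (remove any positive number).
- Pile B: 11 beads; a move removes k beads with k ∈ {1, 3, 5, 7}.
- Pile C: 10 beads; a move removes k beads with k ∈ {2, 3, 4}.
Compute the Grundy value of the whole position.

7

Pile A is a plain Nim pile of size 4, so its Grundy value is 4.
For pile B, compute g(0), g(1), … with moves {1, 3, 5, 7}:
k:     0  1  2  3  4  5  6  7  8  9 10 11
g(k):  0  1  0  1  0  1  0  1  0  1  0  1
So g(11) = 1.
For pile C, compute g(0), g(1), … with moves {2, 3, 4}:
g(0) = mex{} = 0
g(1) = mex{} = 0
g(2) = mex{0} = 1
g(3) = mex{0} = 1
g(4) = mex{0,1} = 2
g(5) = mex{0,1} = 2
g(6) = mex{1,2} = 0
g(7) = mex{1,2} = 0
g(8) = mex{0,2} = 1
g(9) = mex{0,2} = 1
g(10) = mex{0,1} = 2
So g(10) = 2.
By the Sprague-Grundy theorem, the Grundy value of a sum of independent games is the XOR of the component values.
Combined value = 4 XOR 1 XOR 2 = 7.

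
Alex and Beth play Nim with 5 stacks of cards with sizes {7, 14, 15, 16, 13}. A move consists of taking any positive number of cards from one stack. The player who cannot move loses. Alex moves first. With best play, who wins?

Alex wins

Compute the nim-sum pairwise:
7 ⊕ 14 = 9
9 ⊕ 15 = 6
6 ⊕ 16 = 22
22 ⊕ 13 = 27
The nim-sum is 27 ≠ 0, so this is an N-position: the player to move can win; Alex has a winning move.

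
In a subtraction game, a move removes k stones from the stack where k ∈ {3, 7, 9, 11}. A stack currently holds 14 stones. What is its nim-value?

Build the Grundy sequence with g(k) = mex{g(k−s) : s ∈ {3, 7, 9, 11}, s ≤ k}:
k:     0  1  2  3  4  5  6  7  8  9 10 11 12 13 14
g(k):  0  0  0  1  1  1  0  2  2  1  3  3  2  2  0
So g(14) = 0.

0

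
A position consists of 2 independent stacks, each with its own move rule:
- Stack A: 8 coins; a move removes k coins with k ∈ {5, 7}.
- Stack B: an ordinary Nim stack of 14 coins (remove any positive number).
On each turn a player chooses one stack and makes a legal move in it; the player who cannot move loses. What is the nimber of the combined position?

For stack A, compute g(0), g(1), … with moves {5, 7}:
k:     0  1  2  3  4  5  6  7  8
g(k):  0  0  0  0  0  1  1  1  1
So g(8) = 1.
Stack B is a plain Nim stack of size 14, so its Grundy value is 14.
By the Sprague-Grundy theorem, the Grundy value of a sum of independent games is the XOR of the component values.
Combined value = 1 ⊕ 14 = 15.

15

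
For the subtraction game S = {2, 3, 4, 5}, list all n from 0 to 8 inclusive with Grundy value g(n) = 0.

Compute g(0), g(1), … for moves {2, 3, 4, 5}:
k:     0  1  2  3  4  5  6  7  8
g(k):  0  0  1  1  2  2  3  0  0
The P-positions (g = 0) in 0..8 are 0, 1, 7, 8.

0, 1, 7, 8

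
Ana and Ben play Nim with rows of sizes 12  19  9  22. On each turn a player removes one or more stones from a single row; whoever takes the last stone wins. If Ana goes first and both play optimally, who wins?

Write each in binary and XOR column by column:
  01100  (12)
  10011  (19)
  01001  (9)
  10110  (22)
  -----
  00000  (0)
The nim-sum is 0, so this is a P-position: the player to move is in a losing position under optimal play; Ana is about to move from it and so loses — Ben wins.

Ben wins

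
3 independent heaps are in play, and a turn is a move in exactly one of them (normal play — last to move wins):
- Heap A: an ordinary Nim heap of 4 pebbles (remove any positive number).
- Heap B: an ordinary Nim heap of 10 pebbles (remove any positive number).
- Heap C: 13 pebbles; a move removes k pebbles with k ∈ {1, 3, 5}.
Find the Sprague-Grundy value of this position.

Heap A is a plain Nim heap of size 4, so its Grundy value is 4.
Heap B is a plain Nim heap of size 10, so its Grundy value is 10.
For heap C, compute g(0), g(1), … with moves {1, 3, 5}:
g(0) = mex{} = 0
g(1) = mex{0} = 1
g(2) = mex{1} = 0
g(3) = mex{0} = 1
g(4) = mex{1} = 0
g(5) = mex{0} = 1
g(6) = mex{1} = 0
g(7) = mex{0} = 1
g(8) = mex{1} = 0
g(9) = mex{0} = 1
g(10) = mex{1} = 0
g(11) = mex{0} = 1
g(12) = mex{1} = 0
g(13) = mex{0} = 1
So g(13) = 1.
The value of a disjunctive sum is the nim-sum of the parts.
Combined value = 4 ⊕ 10 ⊕ 1 = 15.

15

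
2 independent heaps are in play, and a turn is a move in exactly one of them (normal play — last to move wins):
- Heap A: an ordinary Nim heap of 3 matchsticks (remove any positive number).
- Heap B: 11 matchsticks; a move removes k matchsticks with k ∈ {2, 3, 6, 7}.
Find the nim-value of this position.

Heap A is a plain Nim heap of size 3, so its Grundy value is 3.
For heap B, compute g(0), g(1), … with moves {2, 3, 6, 7}:
k:     0  1  2  3  4  5  6  7  8  9 10 11
g(k):  0  0  1  1  2  0  3  1  2  0  0  1
So g(11) = 1.
By the Sprague-Grundy theorem, the Grundy value of a sum of independent games is the XOR of the component values.
Combined value = 3 ⊕ 1 = 2.

2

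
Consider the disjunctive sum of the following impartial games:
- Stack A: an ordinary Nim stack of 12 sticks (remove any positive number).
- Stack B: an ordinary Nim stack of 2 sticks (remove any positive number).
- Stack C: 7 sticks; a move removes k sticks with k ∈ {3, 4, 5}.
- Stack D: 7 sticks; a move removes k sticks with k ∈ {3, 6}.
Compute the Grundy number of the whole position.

Stack A is a plain Nim stack of size 12, so its Grundy value is 12.
Stack B is a plain Nim stack of size 2, so its Grundy value is 2.
Build the Grundy sequence for stack C with g(k) = mex{g(k−s) : s ∈ {3, 4, 5}, s ≤ k}:
k:     0  1  2  3  4  5  6  7
g(k):  0  0  0  1  1  1  2  2
So g(7) = 2.
Build the Grundy sequence for stack D with g(k) = mex{g(k−s) : s ∈ {3, 6}, s ≤ k}:
g(0) = mex{} = 0
g(1) = mex{} = 0
g(2) = mex{} = 0
g(3) = mex{0} = 1
g(4) = mex{0} = 1
g(5) = mex{0} = 1
g(6) = mex{0,1} = 2
g(7) = mex{0,1} = 2
So g(7) = 2.
The value of a disjunctive sum is the nim-sum of the parts.
Combined value = 12 ⊕ 2 ⊕ 2 ⊕ 2 = 14.

14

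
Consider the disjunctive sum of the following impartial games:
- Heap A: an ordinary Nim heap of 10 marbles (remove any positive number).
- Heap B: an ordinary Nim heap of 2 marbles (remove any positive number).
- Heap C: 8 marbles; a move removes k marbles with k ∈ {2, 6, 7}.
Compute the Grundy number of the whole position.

Heap A is a plain Nim heap of size 10, so its Grundy value is 10.
Heap B is a plain Nim heap of size 2, so its Grundy value is 2.
Grundy values for heap C (subtraction set {2, 6, 7}):
k:     0  1  2  3  4  5  6  7  8
g(k):  0  0  1  1  0  0  1  1  2
So g(8) = 2.
The value of a disjunctive sum is the nim-sum of the parts.
Combined value = 10 ⊕ 2 ⊕ 2 = 10.

10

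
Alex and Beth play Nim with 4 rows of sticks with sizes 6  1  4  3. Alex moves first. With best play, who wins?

Nim-sum: 6 ⊕ 1 ⊕ 4 ⊕ 3 = 0.
The nim-sum is 0, so this is a P-position: the player to move is in a losing position under optimal play; Alex is about to move from it and so loses — Beth wins.

Beth wins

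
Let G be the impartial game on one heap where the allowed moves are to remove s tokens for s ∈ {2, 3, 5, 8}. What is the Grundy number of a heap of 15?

2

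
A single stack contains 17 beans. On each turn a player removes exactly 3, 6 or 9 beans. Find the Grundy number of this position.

1

Compute g(0), g(1), … for moves {3, 6, 9}:
k:     0  1  2  3  4  5  6  7  8  9 10 11 12 13 14 15 16 17
g(k):  0  0  0  1  1  1  2  2  2  3  3  3  0  0  0  1  1  1
So g(17) = 1.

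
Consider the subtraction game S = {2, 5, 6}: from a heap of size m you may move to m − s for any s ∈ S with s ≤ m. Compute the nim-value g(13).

1

Build the Grundy sequence with g(k) = mex{g(k−s) : s ∈ {2, 5, 6}, s ≤ k}:
g(0) = mex{} = 0
g(1) = mex{} = 0
g(2) = mex{0} = 1
g(3) = mex{0} = 1
g(4) = mex{1} = 0
g(5) = mex{0,1} = 2
g(6) = mex{0} = 1
g(7) = mex{0,1,2} = 3
g(8) = mex{1} = 0
g(9) = mex{0,1,3} = 2
g(10) = mex{0,2} = 1
g(11) = mex{1,2} = 0
g(12) = mex{1,3} = 0
g(13) = mex{0,3} = 1
So g(13) = 1.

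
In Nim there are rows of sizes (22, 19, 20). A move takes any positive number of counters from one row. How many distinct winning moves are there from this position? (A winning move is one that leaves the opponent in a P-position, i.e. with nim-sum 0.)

3

Nim-sum: 22 ⊕ 19 ⊕ 20 = 17.
The overall nim-sum is X = 17. A row of size p has a winning move iff p XOR X < p (reduce it to p XOR X).
  22: 22 XOR 17 = 7 < 22 — winning move (to 7).
  19: 19 XOR 17 = 2 < 19 — winning move (to 2).
  20: 20 XOR 17 = 5 < 20 — winning move (to 5).
That gives 3 winning moves.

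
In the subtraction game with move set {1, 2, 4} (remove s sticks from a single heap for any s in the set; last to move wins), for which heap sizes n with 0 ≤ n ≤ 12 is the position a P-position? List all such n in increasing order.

Grundy values for subtraction set {1, 2, 4}:
k:     0  1  2  3  4  5  6  7  8  9 10 11 12
g(k):  0  1  2  0  1  2  0  1  2  0  1  2  0
The P-positions (g = 0) in 0..12 are 0, 3, 6, 9, 12.

0, 3, 6, 9, 12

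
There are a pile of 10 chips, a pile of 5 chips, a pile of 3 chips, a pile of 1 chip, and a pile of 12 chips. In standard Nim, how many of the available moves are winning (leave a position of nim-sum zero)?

Compute the nim-sum pairwise:
10 ⊕ 5 = 15
15 ⊕ 3 = 12
12 ⊕ 1 = 13
13 ⊕ 12 = 1
The overall nim-sum is X = 1. A pile of size p has a winning move iff p XOR X < p (reduce it to p XOR X).
  10: 10 XOR 1 = 11 ≥ 10 — no move.
  5: 5 XOR 1 = 4 < 5 — winning move (to 4).
  3: 3 XOR 1 = 2 < 3 — winning move (to 2).
  1: 1 XOR 1 = 0 < 1 — winning move (to 0).
  12: 12 XOR 1 = 13 ≥ 12 — no move.
That gives 3 winning moves.

3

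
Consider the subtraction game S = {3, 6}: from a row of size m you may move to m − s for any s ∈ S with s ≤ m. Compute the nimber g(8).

Compute g(0), g(1), … for moves {3, 6}:
k:     0  1  2  3  4  5  6  7  8
g(k):  0  0  0  1  1  1  2  2  2
So g(8) = 2.

2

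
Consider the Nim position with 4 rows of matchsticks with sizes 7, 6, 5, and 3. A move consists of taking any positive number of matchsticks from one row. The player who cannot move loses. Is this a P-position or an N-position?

Write each in binary and XOR column by column:
  111  (7)
  110  (6)
  101  (5)
  011  (3)
  ---
  111  (7)
The nim-sum is 7 ≠ 0, so this is an N-position: the player to move can win.

N-position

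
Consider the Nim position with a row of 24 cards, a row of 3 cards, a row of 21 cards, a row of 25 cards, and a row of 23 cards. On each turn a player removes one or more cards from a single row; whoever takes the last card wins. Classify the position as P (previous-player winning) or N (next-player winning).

P-position

Bitwise XOR of the heap sizes:
  11000  (24)
  00011  (3)
  10101  (21)
  11001  (25)
  10111  (23)
  -----
  00000  (0)
The nim-sum is 0, so this is a P-position: the player to move is in a losing position under optimal play.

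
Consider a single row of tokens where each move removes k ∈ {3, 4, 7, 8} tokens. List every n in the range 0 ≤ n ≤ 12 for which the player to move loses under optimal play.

0, 1, 2, 11, 12

Compute g(0), g(1), … for moves {3, 4, 7, 8}:
g(0) = mex{} = 0
g(1) = mex{} = 0
g(2) = mex{} = 0
g(3) = mex{0} = 1
g(4) = mex{0} = 1
g(5) = mex{0} = 1
g(6) = mex{0,1} = 2
g(7) = mex{0,1} = 2
g(8) = mex{0,1} = 2
g(9) = mex{0,1,2} = 3
g(10) = mex{0,1,2} = 3
g(11) = mex{1,2} = 0
g(12) = mex{1,2,3} = 0
The P-positions (g = 0) in 0..12 are 0, 1, 2, 11, 12.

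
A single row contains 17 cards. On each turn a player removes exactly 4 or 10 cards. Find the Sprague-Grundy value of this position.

0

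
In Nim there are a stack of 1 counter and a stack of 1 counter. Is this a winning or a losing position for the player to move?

Losing position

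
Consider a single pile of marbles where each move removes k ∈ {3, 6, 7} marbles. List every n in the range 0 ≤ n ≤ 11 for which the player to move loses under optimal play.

0, 1, 2, 10, 11

Compute g(0), g(1), … for moves {3, 6, 7}:
k:     0  1  2  3  4  5  6  7  8  9 10 11
g(k):  0  0  0  1  1  1  2  2  2  3  0  0
The P-positions (g = 0) in 0..11 are 0, 1, 2, 10, 11.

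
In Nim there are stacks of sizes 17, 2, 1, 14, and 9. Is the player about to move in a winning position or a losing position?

Write each in binary and XOR column by column:
  10001  (17)
  00010  (2)
  00001  (1)
  01110  (14)
  01001  (9)
  -----
  10101  (21)
The nim-sum is 21 ≠ 0, so this is an N-position: the player to move can win.

Winning position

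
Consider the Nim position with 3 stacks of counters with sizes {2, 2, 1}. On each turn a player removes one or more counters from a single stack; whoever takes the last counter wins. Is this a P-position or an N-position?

Nim-sum: 2 XOR 2 XOR 1 = 1.
The nim-sum is 1 ≠ 0, so this is an N-position: the player to move can win.

N-position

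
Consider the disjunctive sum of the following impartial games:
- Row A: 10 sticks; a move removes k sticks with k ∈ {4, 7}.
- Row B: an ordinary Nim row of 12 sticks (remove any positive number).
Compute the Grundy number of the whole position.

For row A, compute g(0), g(1), … with moves {4, 7}:
k:     0  1  2  3  4  5  6  7  8  9 10
g(k):  0  0  0  0  1  1  1  1  2  2  2
So g(10) = 2.
Row B is a plain Nim row of size 12, so its Grundy value is 12.
The value of a disjunctive sum is the nim-sum of the parts.
Combined value = 2 ⊕ 12 = 14.

14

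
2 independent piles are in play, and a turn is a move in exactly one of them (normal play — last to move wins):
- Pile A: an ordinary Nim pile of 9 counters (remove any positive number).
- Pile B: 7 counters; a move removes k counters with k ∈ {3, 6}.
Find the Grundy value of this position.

11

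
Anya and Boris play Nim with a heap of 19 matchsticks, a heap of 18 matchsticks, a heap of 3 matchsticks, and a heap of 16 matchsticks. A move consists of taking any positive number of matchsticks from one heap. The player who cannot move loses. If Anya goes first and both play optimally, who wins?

Nim-sum: 19 XOR 18 XOR 3 XOR 16 = 18.
The nim-sum is 18 ≠ 0, so this is an N-position: the player to move can win; Anya has a winning move.

Anya wins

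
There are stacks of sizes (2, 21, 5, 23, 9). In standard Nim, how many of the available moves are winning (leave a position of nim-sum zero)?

1

Nim-sum: 2 ^ 21 ^ 5 ^ 23 ^ 9 = 12.
The overall nim-sum is X = 12. A stack of size p has a winning move iff p XOR X < p (reduce it to p XOR X).
  2: 2 XOR 12 = 14 ≥ 2 — no move.
  21: 21 XOR 12 = 25 ≥ 21 — no move.
  5: 5 XOR 12 = 9 ≥ 5 — no move.
  23: 23 XOR 12 = 27 ≥ 23 — no move.
  9: 9 XOR 12 = 5 < 9 — winning move (to 5).
That gives 1 winning move.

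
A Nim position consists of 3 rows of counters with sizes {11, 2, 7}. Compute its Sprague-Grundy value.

14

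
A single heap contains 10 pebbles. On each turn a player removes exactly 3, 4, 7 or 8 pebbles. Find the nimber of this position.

Build the Grundy sequence with g(k) = mex{g(k−s) : s ∈ {3, 4, 7, 8}, s ≤ k}:
g(0) = mex{} = 0
g(1) = mex{} = 0
g(2) = mex{} = 0
g(3) = mex{0} = 1
g(4) = mex{0} = 1
g(5) = mex{0} = 1
g(6) = mex{0,1} = 2
g(7) = mex{0,1} = 2
g(8) = mex{0,1} = 2
g(9) = mex{0,1,2} = 3
g(10) = mex{0,1,2} = 3
So g(10) = 3.

3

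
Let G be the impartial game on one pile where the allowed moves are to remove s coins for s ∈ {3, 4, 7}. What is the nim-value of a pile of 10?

0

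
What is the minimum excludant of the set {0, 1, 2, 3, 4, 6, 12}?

5

The values 0, 1, 2, 3, 4 are all present; 5 is the first non-negative integer missing from the set.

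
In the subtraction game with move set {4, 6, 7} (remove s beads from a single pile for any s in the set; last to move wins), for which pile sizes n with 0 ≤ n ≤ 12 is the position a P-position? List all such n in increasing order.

0, 1, 2, 3, 11, 12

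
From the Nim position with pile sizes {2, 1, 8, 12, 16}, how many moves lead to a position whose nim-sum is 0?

1

Nim-sum: 2 ^ 1 ^ 8 ^ 12 ^ 16 = 23.
The overall nim-sum is X = 23. A pile of size p has a winning move iff p XOR X < p (reduce it to p XOR X).
  2: 2 XOR 23 = 21 ≥ 2 — no move.
  1: 1 XOR 23 = 22 ≥ 1 — no move.
  8: 8 XOR 23 = 31 ≥ 8 — no move.
  12: 12 XOR 23 = 27 ≥ 12 — no move.
  16: 16 XOR 23 = 7 < 16 — winning move (to 7).
That gives 1 winning move.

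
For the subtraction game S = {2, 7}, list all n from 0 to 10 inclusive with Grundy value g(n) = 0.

0, 1, 4, 5, 9, 10

Build the Grundy sequence with g(k) = mex{g(k−s) : s ∈ {2, 7}, s ≤ k}:
g(0) = mex{} = 0
g(1) = mex{} = 0
g(2) = mex{0} = 1
g(3) = mex{0} = 1
g(4) = mex{1} = 0
g(5) = mex{1} = 0
g(6) = mex{0} = 1
g(7) = mex{0} = 1
g(8) = mex{0,1} = 2
g(9) = mex{1} = 0
g(10) = mex{1,2} = 0
The P-positions (g = 0) in 0..10 are 0, 1, 4, 5, 9, 10.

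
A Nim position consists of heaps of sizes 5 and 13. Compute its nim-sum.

Compute the nim-sum pairwise:
5 ⊕ 13 = 8

8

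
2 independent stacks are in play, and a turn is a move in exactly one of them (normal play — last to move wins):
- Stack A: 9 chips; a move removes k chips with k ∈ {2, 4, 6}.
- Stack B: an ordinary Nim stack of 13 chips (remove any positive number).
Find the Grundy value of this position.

Build the Grundy sequence for stack A with g(k) = mex{g(k−s) : s ∈ {2, 4, 6}, s ≤ k}:
g(0) = mex{} = 0
g(1) = mex{} = 0
g(2) = mex{0} = 1
g(3) = mex{0} = 1
g(4) = mex{0,1} = 2
g(5) = mex{0,1} = 2
g(6) = mex{0,1,2} = 3
g(7) = mex{0,1,2} = 3
g(8) = mex{1,2,3} = 0
g(9) = mex{1,2,3} = 0
So g(9) = 0.
Stack B is a plain Nim stack of size 13, so its Grundy value is 13.
The value of a disjunctive sum is the nim-sum of the parts.
Combined value = 0 ⊕ 13 = 13.

13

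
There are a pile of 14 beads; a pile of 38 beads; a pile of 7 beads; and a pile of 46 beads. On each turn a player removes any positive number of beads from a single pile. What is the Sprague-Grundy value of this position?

Nim-sum: 14 XOR 38 XOR 7 XOR 46 = 1.

1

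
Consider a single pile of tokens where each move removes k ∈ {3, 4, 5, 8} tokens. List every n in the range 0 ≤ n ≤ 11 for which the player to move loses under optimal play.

Compute g(0), g(1), … for moves {3, 4, 5, 8}:
g(0) = mex{} = 0
g(1) = mex{} = 0
g(2) = mex{} = 0
g(3) = mex{0} = 1
g(4) = mex{0} = 1
g(5) = mex{0} = 1
g(6) = mex{0,1} = 2
g(7) = mex{0,1} = 2
g(8) = mex{0,1} = 2
g(9) = mex{0,1,2} = 3
g(10) = mex{0,1,2} = 3
g(11) = mex{1,2} = 0
The P-positions (g = 0) in 0..11 are 0, 1, 2, 11.

0, 1, 2, 11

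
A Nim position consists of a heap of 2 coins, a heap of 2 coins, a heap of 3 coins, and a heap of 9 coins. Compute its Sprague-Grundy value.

Compute the nim-sum pairwise:
2 ^ 2 = 0
0 ^ 3 = 3
3 ^ 9 = 10

10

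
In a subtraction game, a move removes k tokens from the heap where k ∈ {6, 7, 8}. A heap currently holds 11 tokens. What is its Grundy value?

1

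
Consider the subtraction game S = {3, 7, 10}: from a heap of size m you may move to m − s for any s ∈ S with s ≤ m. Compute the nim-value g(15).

0

Compute g(0), g(1), … for moves {3, 7, 10}:
k:     0  1  2  3  4  5  6  7  8  9 10 11 12 13 14 15
g(k):  0  0  0  1  1  1  0  2  2  1  3  3  2  2  0  0
So g(15) = 0.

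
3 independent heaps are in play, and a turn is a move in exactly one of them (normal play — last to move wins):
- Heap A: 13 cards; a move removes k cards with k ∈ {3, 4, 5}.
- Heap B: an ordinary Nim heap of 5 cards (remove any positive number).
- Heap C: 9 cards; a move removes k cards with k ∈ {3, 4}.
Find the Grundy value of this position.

4

Build the Grundy sequence for heap A with g(k) = mex{g(k−s) : s ∈ {3, 4, 5}, s ≤ k}:
g(0) = mex{} = 0
g(1) = mex{} = 0
g(2) = mex{} = 0
g(3) = mex{0} = 1
g(4) = mex{0} = 1
g(5) = mex{0} = 1
g(6) = mex{0,1} = 2
g(7) = mex{0,1} = 2
g(8) = mex{1} = 0
g(9) = mex{1,2} = 0
g(10) = mex{1,2} = 0
g(11) = mex{0,2} = 1
g(12) = mex{0,2} = 1
g(13) = mex{0} = 1
So g(13) = 1.
Heap B is a plain Nim heap of size 5, so its Grundy value is 5.
For heap C, compute g(0), g(1), … with moves {3, 4}:
g(0) = mex{} = 0
g(1) = mex{} = 0
g(2) = mex{} = 0
g(3) = mex{0} = 1
g(4) = mex{0} = 1
g(5) = mex{0} = 1
g(6) = mex{0,1} = 2
g(7) = mex{1} = 0
g(8) = mex{1} = 0
g(9) = mex{1,2} = 0
So g(9) = 0.
The value of a disjunctive sum is the nim-sum of the parts.
Combined value = 1 ⊕ 5 ⊕ 0 = 4.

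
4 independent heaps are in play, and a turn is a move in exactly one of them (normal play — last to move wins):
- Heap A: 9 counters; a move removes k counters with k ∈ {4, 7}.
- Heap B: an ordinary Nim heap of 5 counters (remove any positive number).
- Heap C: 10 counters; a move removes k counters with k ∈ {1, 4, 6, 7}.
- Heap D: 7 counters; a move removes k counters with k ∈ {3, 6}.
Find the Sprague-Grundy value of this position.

5

Grundy values for heap A (subtraction set {4, 7}):
g(0) = mex{} = 0
g(1) = mex{} = 0
g(2) = mex{} = 0
g(3) = mex{} = 0
g(4) = mex{0} = 1
g(5) = mex{0} = 1
g(6) = mex{0} = 1
g(7) = mex{0} = 1
g(8) = mex{0,1} = 2
g(9) = mex{0,1} = 2
So g(9) = 2.
Heap B is a plain Nim heap of size 5, so its Grundy value is 5.
For heap C, compute g(0), g(1), … with moves {1, 4, 6, 7}:
k:     0  1  2  3  4  5  6  7  8  9 10
g(k):  0  1  0  1  2  0  1  2  3  2  0
So g(10) = 0.
Build the Grundy sequence for heap D with g(k) = mex{g(k−s) : s ∈ {3, 6}, s ≤ k}:
g(0) = mex{} = 0
g(1) = mex{} = 0
g(2) = mex{} = 0
g(3) = mex{0} = 1
g(4) = mex{0} = 1
g(5) = mex{0} = 1
g(6) = mex{0,1} = 2
g(7) = mex{0,1} = 2
So g(7) = 2.
By the Sprague-Grundy theorem, the Grundy value of a sum of independent games is the XOR of the component values.
Combined value = 2 ⊕ 5 ⊕ 0 ⊕ 2 = 5.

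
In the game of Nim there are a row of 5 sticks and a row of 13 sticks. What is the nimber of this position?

8

In binary:
  0101  (5)
  1101  (13)
  ----
  1000  (8)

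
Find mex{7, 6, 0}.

1

0 is in the set but 1 is not, so the mex is 1.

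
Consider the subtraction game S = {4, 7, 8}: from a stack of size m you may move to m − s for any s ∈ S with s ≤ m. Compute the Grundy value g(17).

Compute g(0), g(1), … for moves {4, 7, 8}:
k:     0  1  2  3  4  5  6  7  8  9 10 11 12 13 14 15 16 17
g(k):  0  0  0  0  1  1  1  1  2  2  2  2  0  0  0  0  1  1
So g(17) = 1.

1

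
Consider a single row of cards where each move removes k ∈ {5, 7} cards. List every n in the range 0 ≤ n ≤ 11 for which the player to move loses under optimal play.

0, 1, 2, 3, 4

Grundy values for subtraction set {5, 7}:
k:     0  1  2  3  4  5  6  7  8  9 10 11
g(k):  0  0  0  0  0  1  1  1  1  1  2  2
The P-positions (g = 0) in 0..11 are 0, 1, 2, 3, 4.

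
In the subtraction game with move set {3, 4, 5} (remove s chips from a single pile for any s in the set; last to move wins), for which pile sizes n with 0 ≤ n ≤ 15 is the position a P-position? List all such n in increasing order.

Compute g(0), g(1), … for moves {3, 4, 5}:
k:     0  1  2  3  4  5  6  7  8  9 10 11 12 13 14 15
g(k):  0  0  0  1  1  1  2  2  0  0  0  1  1  1  2  2
The P-positions (g = 0) in 0..15 are 0, 1, 2, 8, 9, 10.

0, 1, 2, 8, 9, 10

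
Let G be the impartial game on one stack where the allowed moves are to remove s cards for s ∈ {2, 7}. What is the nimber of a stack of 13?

0

Build the Grundy sequence with g(k) = mex{g(k−s) : s ∈ {2, 7}, s ≤ k}:
k:     0  1  2  3  4  5  6  7  8  9 10 11 12 13
g(k):  0  0  1  1  0  0  1  1  2  0  0  1  1  0
So g(13) = 0.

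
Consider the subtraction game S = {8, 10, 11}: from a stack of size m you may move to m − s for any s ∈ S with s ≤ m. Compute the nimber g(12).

1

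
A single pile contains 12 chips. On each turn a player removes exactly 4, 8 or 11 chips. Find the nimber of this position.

Build the Grundy sequence with g(k) = mex{g(k−s) : s ∈ {4, 8, 11}, s ≤ k}:
g(0) = mex{} = 0
g(1) = mex{} = 0
g(2) = mex{} = 0
g(3) = mex{} = 0
g(4) = mex{0} = 1
g(5) = mex{0} = 1
g(6) = mex{0} = 1
g(7) = mex{0} = 1
g(8) = mex{0,1} = 2
g(9) = mex{0,1} = 2
g(10) = mex{0,1} = 2
g(11) = mex{0,1} = 2
g(12) = mex{0,1,2} = 3
So g(12) = 3.

3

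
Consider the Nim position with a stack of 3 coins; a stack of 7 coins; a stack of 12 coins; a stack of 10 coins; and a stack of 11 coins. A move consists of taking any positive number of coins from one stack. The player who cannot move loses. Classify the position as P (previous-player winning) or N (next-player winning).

N-position

Nim-sum: 3 ⊕ 7 ⊕ 12 ⊕ 10 ⊕ 11 = 9.
The nim-sum is 9 ≠ 0, so this is an N-position: the player to move can win.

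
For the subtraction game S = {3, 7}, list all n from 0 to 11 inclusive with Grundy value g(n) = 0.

0, 1, 2, 6, 10, 11

Compute g(0), g(1), … for moves {3, 7}:
g(0) = mex{} = 0
g(1) = mex{} = 0
g(2) = mex{} = 0
g(3) = mex{0} = 1
g(4) = mex{0} = 1
g(5) = mex{0} = 1
g(6) = mex{1} = 0
g(7) = mex{0,1} = 2
g(8) = mex{0,1} = 2
g(9) = mex{0} = 1
g(10) = mex{1,2} = 0
g(11) = mex{1,2} = 0
The P-positions (g = 0) in 0..11 are 0, 1, 2, 6, 10, 11.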